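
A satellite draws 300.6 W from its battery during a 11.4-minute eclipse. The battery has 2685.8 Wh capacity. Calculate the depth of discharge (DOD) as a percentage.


E_used = P * t / 60 = 300.6 * 11.4 / 60 = 57.1140 Wh
DOD = E_used / E_total * 100 = 57.1140 / 2685.8 * 100
DOD = 2.1265 %

2.1265 %


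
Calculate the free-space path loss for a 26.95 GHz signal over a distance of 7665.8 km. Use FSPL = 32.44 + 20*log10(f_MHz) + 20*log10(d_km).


f = 26.95 GHz = 26950.0000 MHz
d = 7665.8 km
FSPL = 32.44 + 20*log10(26950.0000) + 20*log10(7665.8)
FSPL = 32.44 + 88.6112 + 77.6911
FSPL = 198.7423 dB

198.7423 dB


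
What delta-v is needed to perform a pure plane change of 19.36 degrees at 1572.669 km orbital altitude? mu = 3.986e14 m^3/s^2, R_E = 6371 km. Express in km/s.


r = 7943.6690 km = 7.943669e+06 m
V = sqrt(mu/r) = 7083.6660 m/s
di = 19.36 deg = 0.3378957 rad
dV = 2*V*sin(di/2) = 2*7083.6660*sin(0.1689479)
dV = 2382.1702 m/s = 2.3822 km/s

2.3822 km/s


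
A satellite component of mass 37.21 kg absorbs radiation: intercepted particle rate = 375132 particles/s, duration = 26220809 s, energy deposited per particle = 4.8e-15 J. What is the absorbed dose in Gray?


Total energy deposited = rate * time * E_per
  = 375132 * 26220809 * 4.8e-15 = 0.04721407 J
Dose = E_total / mass = 0.04721407 / 37.21
Dose = 0.001268854 Gy

0.0013 Gy


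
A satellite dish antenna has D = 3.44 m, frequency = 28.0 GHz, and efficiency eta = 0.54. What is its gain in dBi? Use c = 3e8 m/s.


lambda = c/f = 3e8 / 2.8e+10 = 0.01071429 m
G = eta*(pi*D/lambda)^2 = 0.54*(pi*3.44/0.01071429)^2
G = 549394.0398 (linear)
G = 10*log10(549394.0398) = 57.3988 dBi

57.3988 dBi


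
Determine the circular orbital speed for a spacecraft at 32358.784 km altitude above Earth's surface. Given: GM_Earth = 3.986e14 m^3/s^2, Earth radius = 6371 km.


r = R_E + alt = 6371.0 + 32358.784 = 38729.7840 km = 3.8729784e+07 m
v = sqrt(mu/r) = sqrt(3.986e14 / 3.8729784e+07) = 3208.0868 m/s = 3.2081 km/s

3.2081 km/s


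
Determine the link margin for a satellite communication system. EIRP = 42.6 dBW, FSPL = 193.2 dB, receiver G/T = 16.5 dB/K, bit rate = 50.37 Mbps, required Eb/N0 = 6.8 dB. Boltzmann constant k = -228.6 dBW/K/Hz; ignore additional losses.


C/N0 = EIRP - FSPL + G/T - k = 42.6 - 193.2 + 16.5 - (-228.6)
C/N0 = 94.5000 dB-Hz
R_b = 50.37 Mbps = 5.037e+07 bps -> 10*log10(R_b) = 77.0217 dB-Hz
Eb/N0 = C/N0 - 10*log10(R_b) = 94.5000 - 77.0217 = 17.4783 dB
Margin = Eb/N0 - Eb/N0_req = 17.4783 - 6.8 = 10.6783 dB (link closes)

10.6783 dB


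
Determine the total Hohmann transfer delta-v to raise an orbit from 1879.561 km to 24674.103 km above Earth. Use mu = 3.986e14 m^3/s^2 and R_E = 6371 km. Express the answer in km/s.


r1 = 8250.5610 km = 8.250561e+06 m
r2 = 31045.1030 km = 3.1045103e+07 m
dv1 = sqrt(mu/r1)*(sqrt(2*r2/(r1+r2)) - 1) = 1786.4028 m/s
dv2 = sqrt(mu/r2)*(1 - sqrt(2*r1/(r1+r2))) = 1261.2391 m/s
total dv = |dv1| + |dv2| = 1786.4028 + 1261.2391 = 3047.6419 m/s = 3.0476 km/s

3.0476 km/s


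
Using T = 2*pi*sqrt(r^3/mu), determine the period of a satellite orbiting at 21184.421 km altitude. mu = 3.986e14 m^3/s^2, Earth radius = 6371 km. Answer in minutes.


r = 27555.4210 km = 2.7555421e+07 m
T = 2*pi*sqrt(r^3/mu) = 2*pi*sqrt(2.0922865e+22 / 3.986e14)
T = 45522.0485 s = 758.7008 min

758.7008 minutes


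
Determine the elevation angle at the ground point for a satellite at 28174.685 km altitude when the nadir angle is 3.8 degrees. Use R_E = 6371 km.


r = R_E + alt = 34545.6850 km
Law of sines in the satellite / Earth-center / ground-point triangle:
  sin(nadir)/R_E = sin(90 + el)/r  =>  cos(el) = (r/R_E)*sin(nadir)
cos(el) = (34545.6850 / 6371.0000) * sin(3.8 deg) = 0.3593592
el = arccos(0.3593592) = 68.9392 deg
(Earth-central angle = 90 - nadir - el = 17.2608 deg)

68.9392 degrees


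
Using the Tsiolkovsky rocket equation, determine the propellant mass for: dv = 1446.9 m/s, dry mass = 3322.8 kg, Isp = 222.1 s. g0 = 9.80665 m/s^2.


ve = Isp * g0 = 222.1 * 9.80665 = 2178.056965 m/s
mass ratio = exp(dv/ve) = exp(1446.9/2178.056965) = 1.94314480
m_prop = m_dry * (mr - 1) = 3322.8 * (1.94314480 - 1)
m_prop = 3133.8816 kg

3133.8816 kg


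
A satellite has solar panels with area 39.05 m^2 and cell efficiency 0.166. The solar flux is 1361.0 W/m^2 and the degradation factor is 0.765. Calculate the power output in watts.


P = area * eta * S * degradation
P = 39.05 * 0.166 * 1361.0 * 0.765
P = 6749.1439 W

6749.1439 W


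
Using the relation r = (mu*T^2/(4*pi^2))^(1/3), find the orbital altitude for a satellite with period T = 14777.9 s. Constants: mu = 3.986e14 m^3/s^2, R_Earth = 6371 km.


T = 14777.9 s
r = (mu*T^2/(4*pi^2))^(1/3) = (3.986e14 * 14777.9^2 / (4*pi^2))^(1/3)
r = 1.3015704e+07 m = 13015.7041 km
alt = r - R_E = 13015.7041 - 6371 = 6644.7041 km

6644.7041 km


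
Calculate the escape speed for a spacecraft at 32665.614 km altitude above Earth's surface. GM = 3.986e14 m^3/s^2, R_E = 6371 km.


r = 6371.0 + 32665.614 = 39036.6140 km = 3.9036614e+07 m
v_esc = sqrt(2*mu/r) = sqrt(2*3.986e14 / 3.9036614e+07)
v_esc = 4519.0545 m/s = 4.5191 km/s

4.5191 km/s


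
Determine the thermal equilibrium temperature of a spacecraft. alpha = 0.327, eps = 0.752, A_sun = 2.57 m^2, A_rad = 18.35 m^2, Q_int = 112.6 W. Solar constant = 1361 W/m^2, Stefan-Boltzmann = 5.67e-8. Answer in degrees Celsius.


Numerator = alpha*S*A_sun + Q_int = 0.327*1361*2.57 + 112.6 = 1256.3708 W
Denominator = eps*sigma*A_rad = 0.752*5.67e-8*18.35 = 7.8241464e-07 W/K^4
T^4 = 1.6057608e+09 K^4
T = 200.1798 K = -72.9702 C

-72.9702 degrees Celsius


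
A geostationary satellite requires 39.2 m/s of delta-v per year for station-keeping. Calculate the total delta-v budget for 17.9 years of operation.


dV = rate * years = 39.2 * 17.9
dV = 701.6800 m/s

701.6800 m/s


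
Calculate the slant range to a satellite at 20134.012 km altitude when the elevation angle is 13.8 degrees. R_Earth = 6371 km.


h = 20134.012 km, el = 13.8 deg
d = -R_E*sin(el) + sqrt((R_E*sin(el))^2 + 2*R_E*h + h^2)
d = -6371.0000*sin(0.2408554) + sqrt((6371.0000*0.2385335)^2 + 2*6371.0000*20134.012 + 20134.012^2)
d = 24253.0699 km

24253.0699 km


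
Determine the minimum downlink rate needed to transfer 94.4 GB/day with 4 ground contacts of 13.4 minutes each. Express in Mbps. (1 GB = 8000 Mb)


total contact time = 4 * 13.4 * 60 = 3216.0000 s
data = 94.4 GB = 755200.0000 Mb
rate = 755200.0000 / 3216.0000 = 234.8259 Mbps

234.8259 Mbps


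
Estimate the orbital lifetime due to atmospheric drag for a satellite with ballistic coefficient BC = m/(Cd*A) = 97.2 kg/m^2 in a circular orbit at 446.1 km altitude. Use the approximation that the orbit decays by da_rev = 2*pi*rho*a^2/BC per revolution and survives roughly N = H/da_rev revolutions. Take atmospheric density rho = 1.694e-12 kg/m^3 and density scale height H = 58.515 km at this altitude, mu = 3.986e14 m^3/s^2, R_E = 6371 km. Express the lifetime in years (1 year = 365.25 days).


a = R_E + alt = 6817.1000 km = 6.8171e+06 m
da_rev = 2*pi*rho*a^2/BC = 2*pi*1.694e-12*(6.8171e+06)^2/97.2 = 5.088928 m per revolution
N = H/da_rev = 58515.0000 m / 5.088928 m = 11498.4916 revolutions
P = 2*pi*sqrt(a^3/mu) = 5601.5823 s
lifetime = N*P = 11498.4916 * 5601.5823 = 6.4409746e+07 s = 745.4832 days
years = 745.4832 / 365.25 = 2.0410 years

2.0410 years


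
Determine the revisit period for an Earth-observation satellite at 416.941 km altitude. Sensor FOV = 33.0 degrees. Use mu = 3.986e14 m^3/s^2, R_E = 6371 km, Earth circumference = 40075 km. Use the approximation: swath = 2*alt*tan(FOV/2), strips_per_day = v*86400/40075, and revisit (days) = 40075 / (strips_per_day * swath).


swath = 2*416.941*tan(0.2879793) = 247.0071 km
v = sqrt(mu/r) = 7663.0140 m/s = 7.6630 km/s
strips/day = v*86400/40075 = 7.6630*86400/40075 = 16.5211
coverage/day = strips * swath = 16.5211 * 247.0071 = 4080.8372 km
revisit = 40075 / 4080.8372 = 9.8203 days

9.8203 days


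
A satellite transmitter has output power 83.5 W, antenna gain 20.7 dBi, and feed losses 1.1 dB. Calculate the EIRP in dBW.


Pt = 83.5 W = 19.2169 dBW
EIRP = Pt_dBW + Gt - losses = 19.2169 + 20.7 - 1.1 = 38.8169 dBW

38.8169 dBW


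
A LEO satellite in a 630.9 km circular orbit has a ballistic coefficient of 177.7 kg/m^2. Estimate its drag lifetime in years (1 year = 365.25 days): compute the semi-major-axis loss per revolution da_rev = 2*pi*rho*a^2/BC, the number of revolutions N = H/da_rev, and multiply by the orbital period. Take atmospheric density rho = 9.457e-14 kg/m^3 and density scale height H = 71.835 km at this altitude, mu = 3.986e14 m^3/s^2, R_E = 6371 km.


a = R_E + alt = 7001.9000 km = 7.0019e+06 m
da_rev = 2*pi*rho*a^2/BC = 2*pi*9.457e-14*(7.0019e+06)^2/177.7 = 0.163937247 m per revolution
N = H/da_rev = 71835.0000 m / 0.163937247 m = 438185.9605 revolutions
P = 2*pi*sqrt(a^3/mu) = 5830.8931 s
lifetime = N*P = 438185.9605 * 5830.8931 = 2.5550155e+09 s = 29571.9384 days
years = 29571.9384 / 365.25 = 80.9636 years

80.9636 years


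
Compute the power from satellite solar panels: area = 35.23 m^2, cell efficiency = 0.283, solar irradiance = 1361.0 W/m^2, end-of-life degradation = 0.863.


P = area * eta * S * degradation
P = 35.23 * 0.283 * 1361.0 * 0.863
P = 11710.2994 W

11710.2994 W


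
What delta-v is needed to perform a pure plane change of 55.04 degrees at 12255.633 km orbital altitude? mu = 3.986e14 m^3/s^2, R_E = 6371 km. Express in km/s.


r = 18626.6330 km = 1.8626633e+07 m
V = sqrt(mu/r) = 4625.9557 m/s
di = 55.04 deg = 0.9606292 rad
dV = 2*V*sin(di/2) = 2*4625.9557*sin(0.4803146)
dV = 4274.9216 m/s = 4.2749 km/s

4.2749 km/s


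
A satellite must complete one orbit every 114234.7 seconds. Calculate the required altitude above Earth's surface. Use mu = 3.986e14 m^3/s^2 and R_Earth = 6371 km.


T = 114234.7 s
r = (mu*T^2/(4*pi^2))^(1/3) = (3.986e14 * 114234.7^2 / (4*pi^2))^(1/3)
r = 5.0885168e+07 m = 50885.1684 km
alt = r - R_E = 50885.1684 - 6371 = 44514.1684 km

44514.1684 km


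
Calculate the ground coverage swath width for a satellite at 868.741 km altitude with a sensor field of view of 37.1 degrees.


FOV = 37.1 deg = 0.6475172 rad
swath = 2 * alt * tan(FOV/2) = 2 * 868.741 * tan(0.3237586)
swath = 2 * 868.741 * 0.335566
swath = 583.0398 km

583.0398 km


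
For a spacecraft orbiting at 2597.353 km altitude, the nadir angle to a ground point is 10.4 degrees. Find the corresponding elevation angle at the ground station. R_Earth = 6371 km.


r = R_E + alt = 8968.3530 km
Law of sines in the satellite / Earth-center / ground-point triangle:
  sin(nadir)/R_E = sin(90 + el)/r  =>  cos(el) = (r/R_E)*sin(nadir)
cos(el) = (8968.3530 / 6371.0000) * sin(10.4 deg) = 0.2541139
el = arccos(0.2541139) = 75.2789 deg
(Earth-central angle = 90 - nadir - el = 4.3211 deg)

75.2789 degrees


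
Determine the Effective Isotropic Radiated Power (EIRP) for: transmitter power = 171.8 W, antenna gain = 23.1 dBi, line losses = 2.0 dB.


Pt = 171.8 W = 22.3502 dBW
EIRP = Pt_dBW + Gt - losses = 22.3502 + 23.1 - 2.0 = 43.4502 dBW

43.4502 dBW


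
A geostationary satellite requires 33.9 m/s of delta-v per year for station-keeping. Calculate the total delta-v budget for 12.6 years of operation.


dV = rate * years = 33.9 * 12.6
dV = 427.1400 m/s

427.1400 m/s


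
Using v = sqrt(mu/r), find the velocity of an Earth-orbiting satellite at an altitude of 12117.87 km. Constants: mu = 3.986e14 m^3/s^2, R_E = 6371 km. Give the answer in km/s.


r = R_E + alt = 6371.0 + 12117.87 = 18488.8700 km = 1.848887e+07 m
v = sqrt(mu/r) = sqrt(3.986e14 / 1.848887e+07) = 4643.1580 m/s = 4.6432 km/s

4.6432 km/s


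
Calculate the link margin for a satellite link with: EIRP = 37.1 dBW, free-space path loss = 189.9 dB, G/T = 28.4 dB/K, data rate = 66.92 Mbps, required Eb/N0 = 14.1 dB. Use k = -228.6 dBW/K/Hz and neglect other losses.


C/N0 = EIRP - FSPL + G/T - k = 37.1 - 189.9 + 28.4 - (-228.6)
C/N0 = 104.2000 dB-Hz
R_b = 66.92 Mbps = 6.692e+07 bps -> 10*log10(R_b) = 78.2556 dB-Hz
Eb/N0 = C/N0 - 10*log10(R_b) = 104.2000 - 78.2556 = 25.9444 dB
Margin = Eb/N0 - Eb/N0_req = 25.9444 - 14.1 = 11.8444 dB (link closes)

11.8444 dB


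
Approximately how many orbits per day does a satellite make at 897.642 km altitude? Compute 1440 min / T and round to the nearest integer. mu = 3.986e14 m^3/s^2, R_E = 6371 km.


r = 7.268642e+06 m
T = 2*pi*sqrt(r^3/mu) = 6167.2441 s = 102.7874 min
revs/day = 1440 / 102.7874 = 14.0095
Rounded: 14 revolutions per day

14 revolutions per day


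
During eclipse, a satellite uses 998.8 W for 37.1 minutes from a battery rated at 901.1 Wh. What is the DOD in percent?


E_used = P * t / 60 = 998.8 * 37.1 / 60 = 617.5913 Wh
DOD = E_used / E_total * 100 = 617.5913 / 901.1 * 100
DOD = 68.5375 %

68.5375 %


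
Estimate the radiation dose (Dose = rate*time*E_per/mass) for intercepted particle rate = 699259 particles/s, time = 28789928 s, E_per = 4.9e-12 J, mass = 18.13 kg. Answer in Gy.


Total energy deposited = rate * time * E_per
  = 699259 * 28789928 * 4.9e-12 = 98.6449 J
Dose = E_total / mass = 98.6449 / 18.13
Dose = 5.4410 Gy

5.4410 Gy


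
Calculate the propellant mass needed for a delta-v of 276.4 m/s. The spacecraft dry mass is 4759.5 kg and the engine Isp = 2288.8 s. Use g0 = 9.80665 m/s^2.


ve = Isp * g0 = 2288.8 * 9.80665 = 22445.460520 m/s
mass ratio = exp(dv/ve) = exp(276.4/22445.460520) = 1.01239043
m_prop = m_dry * (mr - 1) = 4759.5 * (1.01239043 - 1)
m_prop = 58.9722 kg

58.9722 kg


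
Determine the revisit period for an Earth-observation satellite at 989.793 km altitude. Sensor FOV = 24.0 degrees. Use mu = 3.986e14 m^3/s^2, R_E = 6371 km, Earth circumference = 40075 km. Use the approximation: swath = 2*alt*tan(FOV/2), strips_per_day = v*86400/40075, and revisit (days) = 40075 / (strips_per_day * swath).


swath = 2*989.793*tan(0.2094395) = 420.7740 km
v = sqrt(mu/r) = 7358.7889 m/s = 7.3588 km/s
strips/day = v*86400/40075 = 7.3588*86400/40075 = 15.8652
coverage/day = strips * swath = 15.8652 * 420.7740 = 6675.6790 km
revisit = 40075 / 6675.6790 = 6.0031 days

6.0031 days


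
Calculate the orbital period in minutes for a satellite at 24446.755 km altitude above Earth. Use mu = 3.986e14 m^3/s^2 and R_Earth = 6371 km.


r = 30817.7550 km = 3.0817755e+07 m
T = 2*pi*sqrt(r^3/mu) = 2*pi*sqrt(2.926867e+22 / 3.986e14)
T = 53840.9505 s = 897.3492 min

897.3492 minutes


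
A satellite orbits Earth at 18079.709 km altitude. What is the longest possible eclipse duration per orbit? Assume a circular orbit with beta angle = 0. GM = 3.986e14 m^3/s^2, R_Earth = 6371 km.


r = 24450.7090 km
T = 634.1575 min
Eclipse fraction = arcsin(R_E/r)/pi = arcsin(6371.0000/24450.7090)/pi
= arcsin(0.260565)/pi = 0.08390885
Eclipse duration = 0.08390885 * 634.1575 = 53.2114 min

53.2114 minutes


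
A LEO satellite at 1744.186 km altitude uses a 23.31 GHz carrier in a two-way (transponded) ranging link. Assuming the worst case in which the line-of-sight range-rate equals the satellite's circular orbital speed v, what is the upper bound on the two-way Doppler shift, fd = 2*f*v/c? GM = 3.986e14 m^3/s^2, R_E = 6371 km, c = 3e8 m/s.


r = 8.115186e+06 m
v = sqrt(mu/r) = 7008.4085 m/s (worst-case radial velocity)
f = 23.31 GHz = 2.331e+10 Hz
fd = 2*f*v/c = 2*2.331e+10*7008.4085/3.0e+08
fd = 1.0891067e+06 Hz

1.0891e+06 Hz


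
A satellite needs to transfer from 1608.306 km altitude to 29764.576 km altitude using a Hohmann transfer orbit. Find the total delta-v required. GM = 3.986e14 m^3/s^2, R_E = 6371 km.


r1 = 7979.3060 km = 7.979306e+06 m
r2 = 36135.5760 km = 3.6135576e+07 m
dv1 = sqrt(mu/r1)*(sqrt(2*r2/(r1+r2)) - 1) = 1978.5749 m/s
dv2 = sqrt(mu/r2)*(1 - sqrt(2*r1/(r1+r2))) = 1323.6578 m/s
total dv = |dv1| + |dv2| = 1978.5749 + 1323.6578 = 3302.2327 m/s = 3.3022 km/s

3.3022 km/s


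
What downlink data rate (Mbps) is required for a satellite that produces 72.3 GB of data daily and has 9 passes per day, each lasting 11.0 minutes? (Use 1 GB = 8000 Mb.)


total contact time = 9 * 11.0 * 60 = 5940.0000 s
data = 72.3 GB = 578400.0000 Mb
rate = 578400.0000 / 5940.0000 = 97.3737 Mbps

97.3737 Mbps


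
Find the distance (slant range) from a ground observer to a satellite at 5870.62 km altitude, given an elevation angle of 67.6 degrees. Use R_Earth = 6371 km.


h = 5870.62 km, el = 67.6 deg
d = -R_E*sin(el) + sqrt((R_E*sin(el))^2 + 2*R_E*h + h^2)
d = -6371.0000*sin(1.1798) + sqrt((6371.0000*0.924546)^2 + 2*6371.0000*5870.62 + 5870.62^2)
d = 6108.1776 km

6108.1776 km


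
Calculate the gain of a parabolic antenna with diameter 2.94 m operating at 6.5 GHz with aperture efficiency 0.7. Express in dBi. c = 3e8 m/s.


lambda = c/f = 3e8 / 6.5e+09 = 0.04615385 m
G = eta*(pi*D/lambda)^2 = 0.7*(pi*2.94/0.04615385)^2
G = 28033.4566 (linear)
G = 10*log10(28033.4566) = 44.4768 dBi

44.4768 dBi


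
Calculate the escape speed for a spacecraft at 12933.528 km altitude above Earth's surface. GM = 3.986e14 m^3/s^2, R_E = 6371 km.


r = 6371.0 + 12933.528 = 19304.5280 km = 1.9304528e+07 m
v_esc = sqrt(2*mu/r) = sqrt(2*3.986e14 / 1.9304528e+07)
v_esc = 6426.1972 m/s = 6.4262 km/s

6.4262 km/s


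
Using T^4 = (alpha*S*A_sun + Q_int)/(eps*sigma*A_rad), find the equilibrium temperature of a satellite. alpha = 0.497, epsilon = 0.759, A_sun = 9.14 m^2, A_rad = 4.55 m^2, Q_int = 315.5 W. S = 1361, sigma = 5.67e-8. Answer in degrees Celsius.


Numerator = alpha*S*A_sun + Q_int = 0.497*1361*9.14 + 315.5 = 6497.9514 W
Denominator = eps*sigma*A_rad = 0.759*5.67e-8*4.55 = 1.9581061e-07 W/K^4
T^4 = 3.3184878e+10 K^4
T = 426.8105 K = 153.6605 C

153.6605 degrees Celsius


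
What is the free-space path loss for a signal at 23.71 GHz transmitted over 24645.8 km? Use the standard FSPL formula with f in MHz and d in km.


f = 23.71 GHz = 23710.0000 MHz
d = 24645.8 km
FSPL = 32.44 + 20*log10(23710.0000) + 20*log10(24645.8)
FSPL = 32.44 + 87.4986 + 87.8349
FSPL = 207.7735 dB

207.7735 dB


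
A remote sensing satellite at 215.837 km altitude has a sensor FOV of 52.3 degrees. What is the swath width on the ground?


FOV = 52.3 deg = 0.9128072 rad
swath = 2 * alt * tan(FOV/2) = 2 * 215.837 * tan(0.4564036)
swath = 2 * 215.837 * 0.4909775
swath = 211.9422 km

211.9422 km


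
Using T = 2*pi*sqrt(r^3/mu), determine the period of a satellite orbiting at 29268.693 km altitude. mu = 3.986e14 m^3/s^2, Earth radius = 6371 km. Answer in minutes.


r = 35639.6930 km = 3.5639693e+07 m
T = 2*pi*sqrt(r^3/mu) = 2*pi*sqrt(4.52691e+22 / 3.986e14)
T = 66959.4924 s = 1115.9915 min

1115.9915 minutes


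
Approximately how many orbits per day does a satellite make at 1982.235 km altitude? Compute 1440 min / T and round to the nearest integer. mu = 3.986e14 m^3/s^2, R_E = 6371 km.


r = 8.353235e+06 m
T = 2*pi*sqrt(r^3/mu) = 7597.8947 s = 126.6316 min
revs/day = 1440 / 126.6316 = 11.3716
Rounded: 11 revolutions per day

11 revolutions per day


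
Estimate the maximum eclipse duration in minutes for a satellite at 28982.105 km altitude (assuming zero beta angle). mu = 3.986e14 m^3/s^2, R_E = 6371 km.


r = 35353.1050 km
T = 1102.5577 min
Eclipse fraction = arcsin(R_E/r)/pi = arcsin(6371.0000/35353.1050)/pi
= arcsin(0.1802105)/pi = 0.05767789
Eclipse duration = 0.05767789 * 1102.5577 = 63.5932 min

63.5932 minutes


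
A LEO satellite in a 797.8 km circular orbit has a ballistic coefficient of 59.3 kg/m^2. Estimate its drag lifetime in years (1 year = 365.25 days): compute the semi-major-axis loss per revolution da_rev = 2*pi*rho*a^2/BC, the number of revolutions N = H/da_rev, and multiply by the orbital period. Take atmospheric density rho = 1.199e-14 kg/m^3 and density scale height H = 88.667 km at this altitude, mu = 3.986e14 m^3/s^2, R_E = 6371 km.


a = R_E + alt = 7168.8000 km = 7.1688e+06 m
da_rev = 2*pi*rho*a^2/BC = 2*pi*1.199e-14*(7.1688e+06)^2/59.3 = 0.0652885896 m per revolution
N = H/da_rev = 88667.0000 m / 0.0652885896 m = 1.358078e+06 revolutions
P = 2*pi*sqrt(a^3/mu) = 6040.6117 s
lifetime = N*P = 1.358078e+06 * 6040.6117 = 8.2036221e+09 s = 94949.3297 days
years = 94949.3297 / 365.25 = 259.9571 years

259.9571 years


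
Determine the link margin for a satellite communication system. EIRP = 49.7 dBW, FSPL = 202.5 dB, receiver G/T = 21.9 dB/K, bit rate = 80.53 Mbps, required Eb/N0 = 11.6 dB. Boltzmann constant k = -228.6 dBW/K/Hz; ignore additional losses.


C/N0 = EIRP - FSPL + G/T - k = 49.7 - 202.5 + 21.9 - (-228.6)
C/N0 = 97.7000 dB-Hz
R_b = 80.53 Mbps = 8.053e+07 bps -> 10*log10(R_b) = 79.0596 dB-Hz
Eb/N0 = C/N0 - 10*log10(R_b) = 97.7000 - 79.0596 = 18.6404 dB
Margin = Eb/N0 - Eb/N0_req = 18.6404 - 11.6 = 7.0404 dB (link closes)

7.0404 dB


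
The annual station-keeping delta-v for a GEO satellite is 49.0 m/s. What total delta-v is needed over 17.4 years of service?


dV = rate * years = 49.0 * 17.4
dV = 852.6000 m/s

852.6000 m/s


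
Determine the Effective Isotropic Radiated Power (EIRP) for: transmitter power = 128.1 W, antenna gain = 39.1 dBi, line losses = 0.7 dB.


Pt = 128.1 W = 21.0755 dBW
EIRP = Pt_dBW + Gt - losses = 21.0755 + 39.1 - 0.7 = 59.4755 dBW

59.4755 dBW


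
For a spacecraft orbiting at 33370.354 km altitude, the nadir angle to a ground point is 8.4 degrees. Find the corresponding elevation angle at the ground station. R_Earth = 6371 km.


r = R_E + alt = 39741.3540 km
Law of sines in the satellite / Earth-center / ground-point triangle:
  sin(nadir)/R_E = sin(90 + el)/r  =>  cos(el) = (r/R_E)*sin(nadir)
cos(el) = (39741.3540 / 6371.0000) * sin(8.4 deg) = 0.9112443
el = arccos(0.9112443) = 24.3221 deg
(Earth-central angle = 90 - nadir - el = 57.2779 deg)

24.3221 degrees


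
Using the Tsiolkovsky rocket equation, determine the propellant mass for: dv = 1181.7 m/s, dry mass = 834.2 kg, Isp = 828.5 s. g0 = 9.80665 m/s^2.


ve = Isp * g0 = 828.5 * 9.80665 = 8124.809525 m/s
mass ratio = exp(dv/ve) = exp(1181.7/8124.809525) = 1.15655228
m_prop = m_dry * (mr - 1) = 834.2 * (1.15655228 - 1)
m_prop = 130.5959 kg

130.5959 kg


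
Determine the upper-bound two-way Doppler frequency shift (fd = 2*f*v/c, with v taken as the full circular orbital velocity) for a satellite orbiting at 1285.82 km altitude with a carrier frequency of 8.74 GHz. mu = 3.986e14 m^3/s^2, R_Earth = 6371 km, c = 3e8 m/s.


r = 7.65682e+06 m
v = sqrt(mu/r) = 7215.1345 m/s (worst-case radial velocity)
f = 8.74 GHz = 8.74e+09 Hz
fd = 2*f*v/c = 2*8.74e+09*7215.1345/3.0e+08
fd = 420401.8340 Hz

420401.8340 Hz


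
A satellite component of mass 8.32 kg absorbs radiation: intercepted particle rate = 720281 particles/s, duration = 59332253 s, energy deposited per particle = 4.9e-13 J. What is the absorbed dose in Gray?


Total energy deposited = rate * time * E_per
  = 720281 * 59332253 * 4.9e-13 = 20.9406 J
Dose = E_total / mass = 20.9406 / 8.32
Dose = 2.5169 Gy

2.5169 Gy


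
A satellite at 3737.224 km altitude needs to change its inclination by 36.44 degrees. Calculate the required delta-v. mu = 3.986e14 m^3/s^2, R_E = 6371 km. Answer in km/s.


r = 10108.2240 km = 1.0108224e+07 m
V = sqrt(mu/r) = 6279.5890 m/s
di = 36.44 deg = 0.635998 rad
dV = 2*V*sin(di/2) = 2*6279.5890*sin(0.317999)
dV = 3926.8342 m/s = 3.9268 km/s

3.9268 km/s


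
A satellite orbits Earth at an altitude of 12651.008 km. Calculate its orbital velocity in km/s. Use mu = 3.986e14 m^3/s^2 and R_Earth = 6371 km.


r = R_E + alt = 6371.0 + 12651.008 = 19022.0080 km = 1.9022008e+07 m
v = sqrt(mu/r) = sqrt(3.986e14 / 1.9022008e+07) = 4577.6277 m/s = 4.5776 km/s

4.5776 km/s


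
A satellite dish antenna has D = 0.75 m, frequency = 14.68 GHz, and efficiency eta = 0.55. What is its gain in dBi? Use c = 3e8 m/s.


lambda = c/f = 3e8 / 1.468e+10 = 0.02043597 m
G = eta*(pi*D/lambda)^2 = 0.55*(pi*0.75/0.02043597)^2
G = 7311.2993 (linear)
G = 10*log10(7311.2993) = 38.6399 dBi

38.6399 dBi


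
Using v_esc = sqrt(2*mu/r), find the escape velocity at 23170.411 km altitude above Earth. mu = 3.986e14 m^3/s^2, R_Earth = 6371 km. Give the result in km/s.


r = 6371.0 + 23170.411 = 29541.4110 km = 2.9541411e+07 m
v_esc = sqrt(2*mu/r) = sqrt(2*3.986e14 / 2.9541411e+07)
v_esc = 5194.7904 m/s = 5.1948 km/s

5.1948 km/s


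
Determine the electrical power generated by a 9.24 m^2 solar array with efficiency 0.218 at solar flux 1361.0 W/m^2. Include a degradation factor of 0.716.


P = area * eta * S * degradation
P = 9.24 * 0.218 * 1361.0 * 0.716
P = 1962.9065 W

1962.9065 W


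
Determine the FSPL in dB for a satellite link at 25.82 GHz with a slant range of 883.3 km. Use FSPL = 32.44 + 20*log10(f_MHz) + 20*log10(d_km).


f = 25.82 GHz = 25820.0000 MHz
d = 883.3 km
FSPL = 32.44 + 20*log10(25820.0000) + 20*log10(883.3)
FSPL = 32.44 + 88.2391 + 58.9222
FSPL = 179.6013 dB

179.6013 dB


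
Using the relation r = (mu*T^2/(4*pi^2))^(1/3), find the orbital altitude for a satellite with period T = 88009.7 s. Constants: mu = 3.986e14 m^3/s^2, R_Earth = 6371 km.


T = 88009.7 s
r = (mu*T^2/(4*pi^2))^(1/3) = (3.986e14 * 88009.7^2 / (4*pi^2))^(1/3)
r = 4.2764121e+07 m = 42764.1207 km
alt = r - R_E = 42764.1207 - 6371 = 36393.1207 km

36393.1207 km


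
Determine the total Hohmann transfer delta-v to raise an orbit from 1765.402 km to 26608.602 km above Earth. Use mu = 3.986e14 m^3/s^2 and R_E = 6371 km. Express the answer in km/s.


r1 = 8136.4020 km = 8.136402e+06 m
r2 = 32979.6020 km = 3.2979602e+07 m
dv1 = sqrt(mu/r1)*(sqrt(2*r2/(r1+r2)) - 1) = 1865.8565 m/s
dv2 = sqrt(mu/r2)*(1 - sqrt(2*r1/(r1+r2))) = 1289.4143 m/s
total dv = |dv1| + |dv2| = 1865.8565 + 1289.4143 = 3155.2708 m/s = 3.1553 km/s

3.1553 km/s


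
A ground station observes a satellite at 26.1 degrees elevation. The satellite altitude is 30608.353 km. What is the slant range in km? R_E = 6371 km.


h = 30608.353 km, el = 26.1 deg
d = -R_E*sin(el) + sqrt((R_E*sin(el))^2 + 2*R_E*h + h^2)
d = -6371.0000*sin(0.4555309) + sqrt((6371.0000*0.4399392)^2 + 2*6371.0000*30608.353 + 30608.353^2)
d = 33731.2260 km

33731.2260 km


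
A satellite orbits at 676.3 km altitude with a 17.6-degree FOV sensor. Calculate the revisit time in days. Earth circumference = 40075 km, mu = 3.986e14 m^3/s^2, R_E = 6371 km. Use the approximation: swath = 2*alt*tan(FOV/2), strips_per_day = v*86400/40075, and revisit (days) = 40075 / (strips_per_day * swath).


swath = 2*676.3*tan(0.153589) = 209.3935 km
v = sqrt(mu/r) = 7520.6827 m/s = 7.5207 km/s
strips/day = v*86400/40075 = 7.5207*86400/40075 = 16.2143
coverage/day = strips * swath = 16.2143 * 209.3935 = 3395.1641 km
revisit = 40075 / 3395.1641 = 11.8036 days

11.8036 days


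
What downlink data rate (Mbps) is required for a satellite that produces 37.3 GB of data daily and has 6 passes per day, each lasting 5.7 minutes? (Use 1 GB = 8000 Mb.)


total contact time = 6 * 5.7 * 60 = 2052.0000 s
data = 37.3 GB = 298400.0000 Mb
rate = 298400.0000 / 2052.0000 = 145.4191 Mbps

145.4191 Mbps


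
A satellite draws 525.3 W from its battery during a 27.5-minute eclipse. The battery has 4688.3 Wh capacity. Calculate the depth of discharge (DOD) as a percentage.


E_used = P * t / 60 = 525.3 * 27.5 / 60 = 240.7625 Wh
DOD = E_used / E_total * 100 = 240.7625 / 4688.3 * 100
DOD = 5.1354 %

5.1354 %


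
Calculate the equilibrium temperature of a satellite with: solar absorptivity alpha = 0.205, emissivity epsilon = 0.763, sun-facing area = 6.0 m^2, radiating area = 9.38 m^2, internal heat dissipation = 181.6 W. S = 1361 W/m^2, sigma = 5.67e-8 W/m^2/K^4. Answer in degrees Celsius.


Numerator = alpha*S*A_sun + Q_int = 0.205*1361*6.0 + 181.6 = 1855.6300 W
Denominator = eps*sigma*A_rad = 0.763*5.67e-8*9.38 = 4.057985e-07 W/K^4
T^4 = 4.5727868e+09 K^4
T = 260.0430 K = -13.1070 C

-13.1070 degrees Celsius


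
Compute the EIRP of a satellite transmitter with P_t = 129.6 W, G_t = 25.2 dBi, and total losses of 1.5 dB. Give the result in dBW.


Pt = 129.6 W = 21.1261 dBW
EIRP = Pt_dBW + Gt - losses = 21.1261 + 25.2 - 1.5 = 44.8261 dBW

44.8261 dBW


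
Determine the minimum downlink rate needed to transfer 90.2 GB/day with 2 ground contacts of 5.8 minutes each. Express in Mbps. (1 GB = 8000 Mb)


total contact time = 2 * 5.8 * 60 = 696.0000 s
data = 90.2 GB = 721600.0000 Mb
rate = 721600.0000 / 696.0000 = 1036.7816 Mbps

1036.7816 Mbps


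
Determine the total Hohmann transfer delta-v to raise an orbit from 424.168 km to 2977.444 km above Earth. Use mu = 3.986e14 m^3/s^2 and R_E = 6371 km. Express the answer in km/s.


r1 = 6795.1680 km = 6.795168e+06 m
r2 = 9348.4440 km = 9.348444e+06 m
dv1 = sqrt(mu/r1)*(sqrt(2*r2/(r1+r2)) - 1) = 583.4463 m/s
dv2 = sqrt(mu/r2)*(1 - sqrt(2*r1/(r1+r2))) = 538.5878 m/s
total dv = |dv1| + |dv2| = 583.4463 + 538.5878 = 1122.0341 m/s = 1.1220 km/s

1.1220 km/s


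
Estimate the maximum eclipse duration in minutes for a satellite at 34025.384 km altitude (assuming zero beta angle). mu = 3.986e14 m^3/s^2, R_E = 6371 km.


r = 40396.3840 km
T = 1346.7088 min
Eclipse fraction = arcsin(R_E/r)/pi = arcsin(6371.0000/40396.3840)/pi
= arcsin(0.1577121)/pi = 0.05041181
Eclipse duration = 0.05041181 * 1346.7088 = 67.8900 min

67.8900 minutes


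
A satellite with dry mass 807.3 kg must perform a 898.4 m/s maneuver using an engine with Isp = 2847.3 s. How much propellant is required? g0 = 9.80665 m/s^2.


ve = Isp * g0 = 2847.3 * 9.80665 = 27922.474545 m/s
mass ratio = exp(dv/ve) = exp(898.4/27922.474545) = 1.03269800
m_prop = m_dry * (mr - 1) = 807.3 * (1.03269800 - 1)
m_prop = 26.3971 kg

26.3971 kg


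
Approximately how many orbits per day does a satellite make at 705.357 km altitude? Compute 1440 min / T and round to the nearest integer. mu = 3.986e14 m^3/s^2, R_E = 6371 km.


r = 7.076357e+06 m
T = 2*pi*sqrt(r^3/mu) = 5924.1470 s = 98.7358 min
revs/day = 1440 / 98.7358 = 14.5844
Rounded: 15 revolutions per day

15 revolutions per day


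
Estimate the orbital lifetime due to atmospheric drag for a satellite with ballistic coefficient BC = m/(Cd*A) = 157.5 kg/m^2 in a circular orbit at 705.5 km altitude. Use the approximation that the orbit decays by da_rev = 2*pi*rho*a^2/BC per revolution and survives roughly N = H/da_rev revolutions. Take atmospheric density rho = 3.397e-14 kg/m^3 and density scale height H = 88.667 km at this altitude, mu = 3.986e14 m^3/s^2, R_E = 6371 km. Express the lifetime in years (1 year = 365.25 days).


a = R_E + alt = 7076.5000 km = 7.0765e+06 m
da_rev = 2*pi*rho*a^2/BC = 2*pi*3.397e-14*(7.0765e+06)^2/157.5 = 0.0678628163 m per revolution
N = H/da_rev = 88667.0000 m / 0.0678628163 m = 1.3065623e+06 revolutions
P = 2*pi*sqrt(a^3/mu) = 5924.3265 s
lifetime = N*P = 1.3065623e+06 * 5924.3265 = 7.7405019e+09 s = 89589.1427 days
years = 89589.1427 / 365.25 = 245.2817 years

245.2817 years


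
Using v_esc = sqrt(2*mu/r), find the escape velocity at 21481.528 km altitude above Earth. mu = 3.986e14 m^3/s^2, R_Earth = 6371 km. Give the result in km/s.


r = 6371.0 + 21481.528 = 27852.5280 km = 2.7852528e+07 m
v_esc = sqrt(2*mu/r) = sqrt(2*3.986e14 / 2.7852528e+07)
v_esc = 5349.9699 m/s = 5.3500 km/s

5.3500 km/s


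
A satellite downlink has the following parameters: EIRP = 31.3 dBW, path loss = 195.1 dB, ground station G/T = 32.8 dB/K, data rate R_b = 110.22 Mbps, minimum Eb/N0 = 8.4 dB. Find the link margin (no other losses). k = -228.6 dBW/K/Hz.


C/N0 = EIRP - FSPL + G/T - k = 31.3 - 195.1 + 32.8 - (-228.6)
C/N0 = 97.6000 dB-Hz
R_b = 110.22 Mbps = 1.1022e+08 bps -> 10*log10(R_b) = 80.4226 dB-Hz
Eb/N0 = C/N0 - 10*log10(R_b) = 97.6000 - 80.4226 = 17.1774 dB
Margin = Eb/N0 - Eb/N0_req = 17.1774 - 8.4 = 8.7774 dB (link closes)

8.7774 dB


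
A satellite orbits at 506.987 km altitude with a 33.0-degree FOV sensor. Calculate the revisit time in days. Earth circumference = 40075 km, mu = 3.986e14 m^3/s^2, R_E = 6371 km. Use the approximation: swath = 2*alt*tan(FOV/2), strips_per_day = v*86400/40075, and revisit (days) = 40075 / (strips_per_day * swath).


swath = 2*506.987*tan(0.2879793) = 300.3528 km
v = sqrt(mu/r) = 7612.6870 m/s = 7.6127 km/s
strips/day = v*86400/40075 = 7.6127*86400/40075 = 16.4126
coverage/day = strips * swath = 16.4126 * 300.3528 = 4929.5791 km
revisit = 40075 / 4929.5791 = 8.1295 days

8.1295 days


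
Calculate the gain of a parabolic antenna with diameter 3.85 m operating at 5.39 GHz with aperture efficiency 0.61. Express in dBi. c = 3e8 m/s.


lambda = c/f = 3e8 / 5.39e+09 = 0.05565863 m
G = eta*(pi*D/lambda)^2 = 0.61*(pi*3.85/0.05565863)^2
G = 28806.2059 (linear)
G = 10*log10(28806.2059) = 44.5949 dBi

44.5949 dBi


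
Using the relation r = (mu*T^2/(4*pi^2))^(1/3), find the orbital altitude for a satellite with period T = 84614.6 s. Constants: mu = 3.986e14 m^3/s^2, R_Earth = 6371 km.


T = 84614.6 s
r = (mu*T^2/(4*pi^2))^(1/3) = (3.986e14 * 84614.6^2 / (4*pi^2))^(1/3)
r = 4.1657134e+07 m = 41657.1342 km
alt = r - R_E = 41657.1342 - 6371 = 35286.1342 km

35286.1342 km


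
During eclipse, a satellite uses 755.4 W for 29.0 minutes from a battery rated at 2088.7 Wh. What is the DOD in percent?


E_used = P * t / 60 = 755.4 * 29.0 / 60 = 365.1100 Wh
DOD = E_used / E_total * 100 = 365.1100 / 2088.7 * 100
DOD = 17.4803 %

17.4803 %


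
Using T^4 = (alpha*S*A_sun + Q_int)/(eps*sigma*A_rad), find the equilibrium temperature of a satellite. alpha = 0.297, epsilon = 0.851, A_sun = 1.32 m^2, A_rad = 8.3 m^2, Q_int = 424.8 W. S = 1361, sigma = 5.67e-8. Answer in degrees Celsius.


Numerator = alpha*S*A_sun + Q_int = 0.297*1361*1.32 + 424.8 = 958.3664 W
Denominator = eps*sigma*A_rad = 0.851*5.67e-8*8.3 = 4.0048911e-07 W/K^4
T^4 = 2.39299e+09 K^4
T = 221.1746 K = -51.9754 C

-51.9754 degrees Celsius


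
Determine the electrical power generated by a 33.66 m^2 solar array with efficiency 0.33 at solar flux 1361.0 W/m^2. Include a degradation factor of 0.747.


P = area * eta * S * degradation
P = 33.66 * 0.33 * 1361.0 * 0.747
P = 11292.9337 W

11292.9337 W


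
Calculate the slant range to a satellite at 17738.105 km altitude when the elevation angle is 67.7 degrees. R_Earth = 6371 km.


h = 17738.105 km, el = 67.7 deg
d = -R_E*sin(el) + sqrt((R_E*sin(el))^2 + 2*R_E*h + h^2)
d = -6371.0000*sin(1.1816) + sqrt((6371.0000*0.9252097)^2 + 2*6371.0000*17738.105 + 17738.105^2)
d = 18093.0808 km

18093.0808 km


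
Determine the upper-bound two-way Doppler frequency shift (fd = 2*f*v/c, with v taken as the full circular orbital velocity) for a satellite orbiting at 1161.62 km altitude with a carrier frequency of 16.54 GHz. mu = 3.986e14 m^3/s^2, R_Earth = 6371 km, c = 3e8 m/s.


r = 7.53262e+06 m
v = sqrt(mu/r) = 7274.3739 m/s (worst-case radial velocity)
f = 16.54 GHz = 1.654e+10 Hz
fd = 2*f*v/c = 2*1.654e+10*7274.3739/3.0e+08
fd = 802120.9580 Hz

802120.9580 Hz


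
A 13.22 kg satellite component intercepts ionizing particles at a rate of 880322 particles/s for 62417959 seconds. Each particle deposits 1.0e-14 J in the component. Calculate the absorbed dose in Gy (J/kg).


Total energy deposited = rate * time * E_per
  = 880322 * 62417959 * 1.0e-14 = 0.549479 J
Dose = E_total / mass = 0.549479 / 13.22
Dose = 0.04156422 Gy

0.0416 Gy


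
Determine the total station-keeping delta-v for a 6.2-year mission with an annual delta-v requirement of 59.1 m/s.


dV = rate * years = 59.1 * 6.2
dV = 366.4200 m/s

366.4200 m/s


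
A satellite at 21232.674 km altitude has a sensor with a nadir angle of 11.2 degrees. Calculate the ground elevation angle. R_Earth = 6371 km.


r = R_E + alt = 27603.6740 km
Law of sines in the satellite / Earth-center / ground-point triangle:
  sin(nadir)/R_E = sin(90 + el)/r  =>  cos(el) = (r/R_E)*sin(nadir)
cos(el) = (27603.6740 / 6371.0000) * sin(11.2 deg) = 0.8415605
el = arccos(0.8415605) = 32.6947 deg
(Earth-central angle = 90 - nadir - el = 46.1053 deg)

32.6947 degrees


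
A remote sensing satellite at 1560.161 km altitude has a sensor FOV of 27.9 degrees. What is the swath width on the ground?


FOV = 27.9 deg = 0.4869469 rad
swath = 2 * alt * tan(FOV/2) = 2 * 1560.161 * tan(0.2434734)
swath = 2 * 1560.161 * 0.2484013
swath = 775.0920 km

775.0920 km


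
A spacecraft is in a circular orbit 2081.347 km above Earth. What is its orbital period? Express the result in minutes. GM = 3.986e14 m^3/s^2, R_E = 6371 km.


r = 8452.3470 km = 8.452347e+06 m
T = 2*pi*sqrt(r^3/mu) = 2*pi*sqrt(6.0385401e+20 / 3.986e14)
T = 7733.5197 s = 128.8920 min

128.8920 minutes


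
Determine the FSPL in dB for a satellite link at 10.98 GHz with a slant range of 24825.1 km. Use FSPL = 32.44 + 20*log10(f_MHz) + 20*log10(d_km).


f = 10.98 GHz = 10980.0000 MHz
d = 24825.1 km
FSPL = 32.44 + 20*log10(10980.0000) + 20*log10(24825.1)
FSPL = 32.44 + 80.8120 + 87.8978
FSPL = 201.1499 dB

201.1499 dB


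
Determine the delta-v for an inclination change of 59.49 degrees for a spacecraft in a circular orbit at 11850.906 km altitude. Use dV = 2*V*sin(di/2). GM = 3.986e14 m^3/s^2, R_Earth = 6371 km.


r = 18221.9060 km = 1.8221906e+07 m
V = sqrt(mu/r) = 4677.0471 m/s
di = 59.49 deg = 1.0383 rad
dV = 2*V*sin(di/2) = 2*4677.0471*sin(0.5191482)
dV = 4640.9472 m/s = 4.6409 km/s

4.6409 km/s


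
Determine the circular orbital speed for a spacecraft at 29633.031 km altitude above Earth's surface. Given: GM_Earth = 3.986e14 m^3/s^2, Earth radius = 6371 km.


r = R_E + alt = 6371.0 + 29633.031 = 36004.0310 km = 3.6004031e+07 m
v = sqrt(mu/r) = sqrt(3.986e14 / 3.6004031e+07) = 3327.3086 m/s = 3.3273 km/s

3.3273 km/s


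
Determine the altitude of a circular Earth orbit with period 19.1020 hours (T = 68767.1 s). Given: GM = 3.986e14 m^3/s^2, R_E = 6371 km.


T = 68767.1 s
r = (mu*T^2/(4*pi^2))^(1/3) = (3.986e14 * 68767.1^2 / (4*pi^2))^(1/3)
r = 3.627825e+07 m = 36278.2497 km
alt = r - R_E = 36278.2497 - 6371 = 29907.2497 km

29907.2497 km


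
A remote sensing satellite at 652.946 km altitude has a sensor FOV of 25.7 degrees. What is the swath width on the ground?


FOV = 25.7 deg = 0.4485496 rad
swath = 2 * alt * tan(FOV/2) = 2 * 652.946 * tan(0.2242748)
swath = 2 * 652.946 * 0.2281123
swath = 297.8901 km

297.8901 km


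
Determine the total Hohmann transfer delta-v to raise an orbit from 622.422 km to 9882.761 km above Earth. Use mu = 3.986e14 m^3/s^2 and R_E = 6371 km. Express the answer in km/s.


r1 = 6993.4220 km = 6.993422e+06 m
r2 = 16253.7610 km = 1.6253761e+07 m
dv1 = sqrt(mu/r1)*(sqrt(2*r2/(r1+r2)) - 1) = 1377.9169 m/s
dv2 = sqrt(mu/r2)*(1 - sqrt(2*r1/(r1+r2))) = 1110.9308 m/s
total dv = |dv1| + |dv2| = 1377.9169 + 1110.9308 = 2488.8477 m/s = 2.4888 km/s

2.4888 km/s


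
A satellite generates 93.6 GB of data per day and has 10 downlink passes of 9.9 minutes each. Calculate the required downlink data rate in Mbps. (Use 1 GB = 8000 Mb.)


total contact time = 10 * 9.9 * 60 = 5940.0000 s
data = 93.6 GB = 748800.0000 Mb
rate = 748800.0000 / 5940.0000 = 126.0606 Mbps

126.0606 Mbps


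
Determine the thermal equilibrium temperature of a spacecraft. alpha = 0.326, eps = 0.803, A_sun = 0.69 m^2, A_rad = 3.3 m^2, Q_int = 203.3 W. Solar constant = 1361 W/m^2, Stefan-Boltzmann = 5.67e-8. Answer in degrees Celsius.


Numerator = alpha*S*A_sun + Q_int = 0.326*1361*0.69 + 203.3 = 509.4433 W
Denominator = eps*sigma*A_rad = 0.803*5.67e-8*3.3 = 1.5024933e-07 W/K^4
T^4 = 3.390653e+09 K^4
T = 241.3075 K = -31.8425 C

-31.8425 degrees Celsius


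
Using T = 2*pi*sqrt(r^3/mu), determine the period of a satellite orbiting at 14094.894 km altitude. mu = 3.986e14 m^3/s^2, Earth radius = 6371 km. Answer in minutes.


r = 20465.8940 km = 2.0465894e+07 m
T = 2*pi*sqrt(r^3/mu) = 2*pi*sqrt(8.5721974e+21 / 3.986e14)
T = 29137.8365 s = 485.6306 min

485.6306 minutes


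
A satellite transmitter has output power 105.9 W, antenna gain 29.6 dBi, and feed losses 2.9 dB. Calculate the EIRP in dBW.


Pt = 105.9 W = 20.2490 dBW
EIRP = Pt_dBW + Gt - losses = 20.2490 + 29.6 - 2.9 = 46.9490 dBW

46.9490 dBW


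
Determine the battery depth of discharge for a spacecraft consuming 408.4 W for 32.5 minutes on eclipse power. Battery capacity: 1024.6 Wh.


E_used = P * t / 60 = 408.4 * 32.5 / 60 = 221.2167 Wh
DOD = E_used / E_total * 100 = 221.2167 / 1024.6 * 100
DOD = 21.5905 %

21.5905 %
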